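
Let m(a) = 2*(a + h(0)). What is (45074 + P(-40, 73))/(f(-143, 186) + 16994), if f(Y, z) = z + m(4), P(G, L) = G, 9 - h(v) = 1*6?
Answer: 22517/8597 ≈ 2.6192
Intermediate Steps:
h(v) = 3 (h(v) = 9 - 6 = 3)
m(a) = 6 + 2*a (m(a) = 2*(a + 3) = 2*(3 + a) = 6 + 2*a)
f(Y, z) = 14 + z (f(Y, z) = z + (6 + 2*4) = z + (6 + 8) = z + 14 = 14 + z)
(45074 + P(-40, 73))/(f(-143, 186) + 16994) = (45074 - 40)/((14 + 186) + 16994) = 45034/(200 + 16994) = 45034/17194 = 45034*(1/17194) = 22517/8597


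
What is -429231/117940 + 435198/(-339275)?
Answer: -39390919929/8002818700 ≈ -4.9221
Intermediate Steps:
-429231/117940 + 435198/(-339275) = -429231*1/117940 + 435198*(-1/339275) = -429231/117940 - 435198/339275 = -39390919929/8002818700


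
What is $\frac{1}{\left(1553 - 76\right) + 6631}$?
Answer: $\frac{1}{8108} \approx 0.00012334$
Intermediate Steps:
$\frac{1}{\left(1553 - 76\right) + 6631} = \frac{1}{1477 + 6631} = \frac{1}{8108}$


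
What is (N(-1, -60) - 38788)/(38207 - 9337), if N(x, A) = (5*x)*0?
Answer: -19394/14435 ≈ -1.3435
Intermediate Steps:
N(x, A) = 0
(N(-1, -60) - 38788)/(38207 - 9337) = (0 - 38788)/(38207 - 9337) = -38788/28870 = -38788*1/28870 = -19394/14435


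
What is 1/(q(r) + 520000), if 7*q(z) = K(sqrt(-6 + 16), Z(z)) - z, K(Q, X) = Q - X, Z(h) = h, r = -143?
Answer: 12741001/6625841080893 - 7*sqrt(10)/13251682161786 ≈ 1.9229e-6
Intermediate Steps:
q(z) = -2*z/7 + sqrt(10)/7 (q(z) = ((sqrt(-6 + 16) - z) - z)/7 = ((sqrt(10) - z) - z)/7 = (sqrt(10) - 2*z)/7 = -2*z/7 + sqrt(10)/7)
1/(q(r) + 520000) = 1/((-2/7*(-143) + sqrt(10)/7) + 520000) = 1/((286/7 + sqrt(10)/7) + 520000) = 1/(3640286/7 + sqrt(10)/7)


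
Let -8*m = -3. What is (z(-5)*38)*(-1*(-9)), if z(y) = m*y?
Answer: -2565/4 ≈ -641.25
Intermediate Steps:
m = 3/8 (m = -⅛*(-3) = 3/8 ≈ 0.37500)
z(y) = 3*y/8
(z(-5)*38)*(-1*(-9)) = (((3/8)*(-5))*38)*(-1*(-9)) = -15/8*38*9 = -285/4*9 = -2565/4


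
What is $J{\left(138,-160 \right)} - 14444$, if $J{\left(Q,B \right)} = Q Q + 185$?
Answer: $4785$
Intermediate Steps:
$J{\left(Q,B \right)} = 185 + Q^{2}$ ($J{\left(Q,B \right)} = Q^{2} + 185 = 185 + Q^{2}$)
$J{\left(138,-160 \right)} - 14444 = \left(185 + 138^{2}\right) - 14444 = \left(185 + 19044\right) - 14444 = 19229 - 14444 = 4785$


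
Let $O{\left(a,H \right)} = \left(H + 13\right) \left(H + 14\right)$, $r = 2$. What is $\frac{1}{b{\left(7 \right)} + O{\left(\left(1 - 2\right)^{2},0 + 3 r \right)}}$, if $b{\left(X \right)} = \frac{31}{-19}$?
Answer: $\frac{19}{7189} \approx 0.0026429$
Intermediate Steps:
$b{\left(X \right)} = - \frac{31}{19}$ ($b{\left(X \right)} = 31 \left(- \frac{1}{19}\right) = - \frac{31}{19}$)
$O{\left(a,H \right)} = \left(13 + H\right) \left(14 + H\right)$
$\frac{1}{b{\left(7 \right)} + O{\left(\left(1 - 2\right)^{2},0 + 3 r \right)}} = \frac{1}{- \frac{31}{19} + \left(182 + \left(0 + 3 \cdot 2\right)^{2} + 27 \left(0 + 3 \cdot 2\right)\right)} = \frac{1}{- \frac{31}{19} + \left(182 + \left(0 + 6\right)^{2} + 27 \left(0 + 6\right)\right)} = \frac{1}{- \frac{31}{19} + \left(182 + 6^{2} + 27 \cdot 6\right)} = \frac{1}{- \frac{31}{19} + \left(182 + 36 + 162\right)} = \frac{1}{- \frac{31}{19} + 380} = \frac{1}{\frac{7189}{19}} = \frac{19}{7189}$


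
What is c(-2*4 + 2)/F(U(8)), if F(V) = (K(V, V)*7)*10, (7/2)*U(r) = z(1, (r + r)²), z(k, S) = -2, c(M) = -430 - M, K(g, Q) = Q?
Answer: 53/5 ≈ 10.600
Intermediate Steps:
U(r) = -4/7 (U(r) = (2/7)*(-2) = -4/7)
F(V) = 70*V (F(V) = (V*7)*10 = (7*V)*10 = 70*V)
c(-2*4 + 2)/F(U(8)) = (-430 - (-2*4 + 2))/((70*(-4/7))) = (-430 - (-8 + 2))/(-40) = (-430 - 1*(-6))*(-1/40) = (-430 + 6)*(-1/40) = -424*(-1/40) = 53/5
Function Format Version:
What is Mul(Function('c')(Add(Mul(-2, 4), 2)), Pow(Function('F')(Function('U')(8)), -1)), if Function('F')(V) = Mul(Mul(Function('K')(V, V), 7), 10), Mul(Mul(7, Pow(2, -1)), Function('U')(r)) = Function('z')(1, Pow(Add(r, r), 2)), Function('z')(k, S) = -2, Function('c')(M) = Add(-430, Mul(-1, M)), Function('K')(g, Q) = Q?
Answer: Rational(53, 5) ≈ 10.600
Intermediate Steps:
Function('U')(r) = Rational(-4, 7) (Function('U')(r) = Mul(Rational(2, 7), -2) = Rational(-4, 7))
Function('F')(V) = Mul(70, V) (Function('F')(V) = Mul(Mul(V, 7), 10) = Mul(Mul(7, V), 10) = Mul(70, V))
Mul(Function('c')(Add(Mul(-2, 4), 2)), Pow(Function('F')(Function('U')(8)), -1)) = Mul(Add(-430, Mul(-1, Add(Mul(-2, 4), 2))), Pow(Mul(70, Rational(-4, 7)), -1)) = Mul(Add(-430, Mul(-1, Add(-8, 2))), Pow(-40, -1)) = Mul(Add(-430, Mul(-1, -6)), Rational(-1, 40)) = Mul(Add(-430, 6), Rational(-1, 40)) = Mul(-424, Rational(-1, 40)) = Rational(53, 5)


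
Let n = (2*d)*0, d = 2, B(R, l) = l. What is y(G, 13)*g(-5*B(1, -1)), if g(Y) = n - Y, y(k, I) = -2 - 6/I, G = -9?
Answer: 160/13 ≈ 12.308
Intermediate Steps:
n = 0 (n = (2*2)*0 = 4*0 = 0)
g(Y) = -Y (g(Y) = 0 - Y = -Y)
y(G, 13)*g(-5*B(1, -1)) = (-2 - 6/13)*(-(-5)*(-1)) = (-2 - 6*1/13)*(-1*5) = (-2 - 6/13)*(-5) = -32/13*(-5) = 160/13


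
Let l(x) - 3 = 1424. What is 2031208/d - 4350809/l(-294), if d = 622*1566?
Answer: -1058753918563/347493051 ≈ -3046.8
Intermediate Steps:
d = 974052
l(x) = 1427 (l(x) = 3 + 1424 = 1427)
2031208/d - 4350809/l(-294) = 2031208/974052 - 4350809/1427 = 2031208*(1/974052) - 4350809*1/1427 = 507802/243513 - 4350809/1427 = -1058753918563/347493051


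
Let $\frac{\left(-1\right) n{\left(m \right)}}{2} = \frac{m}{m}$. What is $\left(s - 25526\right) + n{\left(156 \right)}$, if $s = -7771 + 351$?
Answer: $-32948$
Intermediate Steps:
$n{\left(m \right)} = -2$ ($n{\left(m \right)} = - 2 \frac{m}{m} = \left(-2\right) 1 = -2$)
$s = -7420$
$\left(s - 25526\right) + n{\left(156 \right)} = \left(-7420 - 25526\right) - 2 = -32946 - 2 = -32948$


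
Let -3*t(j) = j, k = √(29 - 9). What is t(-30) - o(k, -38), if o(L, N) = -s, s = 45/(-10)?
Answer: 11/2 ≈ 5.5000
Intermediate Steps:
k = 2*√5 (k = √20 = 2*√5 ≈ 4.4721)
t(j) = -j/3
s = -9/2 (s = 45*(-⅒) = -9/2 ≈ -4.5000)
o(L, N) = 9/2 (o(L, N) = -1*(-9/2) = 9/2)
t(-30) - o(k, -38) = -⅓*(-30) - 1*9/2 = 10 - 9/2 = 11/2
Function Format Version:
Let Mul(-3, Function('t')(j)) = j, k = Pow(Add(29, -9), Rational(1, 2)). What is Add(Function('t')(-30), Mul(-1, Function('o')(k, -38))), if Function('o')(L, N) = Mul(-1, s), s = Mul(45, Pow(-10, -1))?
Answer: Rational(11, 2) ≈ 5.5000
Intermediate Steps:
k = Mul(2, Pow(5, Rational(1, 2))) (k = Pow(20, Rational(1, 2)) = Mul(2, Pow(5, Rational(1, 2))) ≈ 4.4721)
Function('t')(j) = Mul(Rational(-1, 3), j)
s = Rational(-9, 2) (s = Mul(45, Rational(-1, 10)) = Rational(-9, 2) ≈ -4.5000)
Function('o')(L, N) = Rational(9, 2) (Function('o')(L, N) = Mul(-1, Rational(-9, 2)) = Rational(9, 2))
Add(Function('t')(-30), Mul(-1, Function('o')(k, -38))) = Add(Mul(Rational(-1, 3), -30), Mul(-1, Rational(9, 2))) = Add(10, Rational(-9, 2)) = Rational(11, 2)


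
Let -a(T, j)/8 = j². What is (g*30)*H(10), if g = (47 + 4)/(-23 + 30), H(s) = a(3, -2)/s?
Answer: -4896/7 ≈ -699.43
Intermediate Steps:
a(T, j) = -8*j²
H(s) = -32/s (H(s) = (-8*(-2)²)/s = (-8*4)/s = -32/s)
g = 51/7 ≈ 7.2857
(g*30)*H(10) = ((51/7)*30)*(-32/10) = 1530*(-32*⅒)/7 = (1530/7)*(-16/5) = -4896/7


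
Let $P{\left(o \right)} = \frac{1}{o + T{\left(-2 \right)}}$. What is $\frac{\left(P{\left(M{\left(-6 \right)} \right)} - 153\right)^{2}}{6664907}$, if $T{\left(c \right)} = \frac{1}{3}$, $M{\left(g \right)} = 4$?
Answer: $\frac{3944196}{1126369283} \approx 0.0035017$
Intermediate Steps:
$T{\left(c \right)} = \frac{1}{3}$
$P{\left(o \right)} = \frac{1}{\frac{1}{3} + o}$ ($P{\left(o \right)} = \frac{1}{o + \frac{1}{3}} = \frac{1}{\frac{1}{3} + o}$)
$\frac{\left(P{\left(M{\left(-6 \right)} \right)} - 153\right)^{2}}{6664907} = \frac{\left(\frac{3}{1 + 3 \cdot 4} - 153\right)^{2}}{6664907} = \left(\frac{3}{1 + 12} - 153\right)^{2} \cdot \frac{1}{6664907} = \left(\frac{3}{13} - 153\right)^{2} \cdot \frac{1}{6664907} = \left(- \frac{1986}{13}\right)^{2} \cdot \frac{1}{6664907} = \frac{3944196}{169} \cdot \frac{1}{6664907} = \frac{3944196}{1126369283}$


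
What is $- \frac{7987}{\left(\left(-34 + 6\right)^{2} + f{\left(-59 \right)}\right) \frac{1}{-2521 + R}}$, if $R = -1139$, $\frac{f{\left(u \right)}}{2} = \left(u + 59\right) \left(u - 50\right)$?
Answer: $\frac{149145}{4} \approx 37286.0$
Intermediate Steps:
$f{\left(u \right)} = 2 \left(-50 + u\right) \left(59 + u\right)$ ($f{\left(u \right)} = 2 \left(u + 59\right) \left(u - 50\right) = 2 \left(59 + u\right) \left(-50 + u\right) = 2 \left(-50 + u\right) \left(59 + u\right)$)
$- \frac{7987}{\left(\left(-34 + 6\right)^{2} + f{\left(-59 \right)}\right) \frac{1}{-2521 + R}} = - \frac{7987}{\left(\left(-34 + 6\right)^{2} + \left(-5900 + 2 \left(-59\right)^{2} + 18 \left(-59\right)\right)\right) \frac{1}{-2521 - 1139}} = - \frac{7987}{\left(\left(-28\right)^{2} - 0\right) \frac{1}{-3660}} = - \frac{7987}{\left(784 - 0\right) \left(- \frac{1}{3660}\right)} = - \frac{7987}{\left(784 + 0\right) \left(- \frac{1}{3660}\right)} = - \frac{7987}{784 \left(- \frac{1}{3660}\right)} = - \frac{7987}{- \frac{196}{915}} = \left(-7987\right) \left(- \frac{915}{196}\right) = \frac{149145}{4}$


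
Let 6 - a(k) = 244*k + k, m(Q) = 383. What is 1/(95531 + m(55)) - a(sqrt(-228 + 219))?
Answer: -575483/95914 + 735*I ≈ -6.0 + 735.0*I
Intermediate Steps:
a(k) = 6 - 245*k (a(k) = 6 - (244*k + k) = 6 - 245*k)
1/(95531 + m(55)) - a(sqrt(-228 + 219)) = 1/(95531 + 383) - (6 - 245*sqrt(-228 + 219)) = 1/95914 - (6 - 735*I) = 1/95914 + (-6 + 735*I) = -575483/95914 + 735*I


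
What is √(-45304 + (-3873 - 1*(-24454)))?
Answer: 3*I*√2747 ≈ 157.24*I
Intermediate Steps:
√(-45304 + (-3873 - 1*(-24454))) = √(-45304 + (-3873 + 24454)) = √(-45304 + 20581) = √(-24723) = 3*I*√2747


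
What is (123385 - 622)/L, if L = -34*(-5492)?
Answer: 122763/186728 ≈ 0.65744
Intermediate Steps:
L = 186728
(123385 - 622)/L = (123385 - 622)/186728 = 122763*(1/186728) = 122763/186728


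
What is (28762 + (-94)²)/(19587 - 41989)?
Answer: -18799/11201 ≈ -1.6783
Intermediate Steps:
(28762 + (-94)²)/(19587 - 41989) = (28762 + 8836)/(-22402) = 37598*(-1/22402) = -18799/11201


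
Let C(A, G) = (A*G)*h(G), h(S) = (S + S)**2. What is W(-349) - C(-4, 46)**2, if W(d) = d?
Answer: -2425420005725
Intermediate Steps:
h(S) = 4*S**2 (h(S) = (2*S)**2 = 4*S**2)
C(A, G) = 4*A*G**3 (C(A, G) = (A*G)*(4*G**2) = 4*A*G**3)
W(-349) - C(-4, 46)**2 = -349 - (4*(-4)*46**3)**2 = -349 - (4*(-4)*97336)**2 = -349 - 1*(-1557376)**2 = -349 - 1*2425420005376 = -349 - 2425420005376 = -2425420005725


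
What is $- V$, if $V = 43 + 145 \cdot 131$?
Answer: $-19038$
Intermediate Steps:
$V = 19038$ ($V = 43 + 18995 = 19038$)
$- V = \left(-1\right) 19038 = -19038$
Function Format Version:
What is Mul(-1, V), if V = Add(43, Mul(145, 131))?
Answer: -19038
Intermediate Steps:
V = 19038 (V = Add(43, 18995) = 19038)
Mul(-1, V) = Mul(-1, 19038) = -19038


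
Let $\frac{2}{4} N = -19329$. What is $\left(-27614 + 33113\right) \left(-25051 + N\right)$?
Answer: $-350335791$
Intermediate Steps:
$N = -38658$ ($N = 2 \left(-19329\right) = -38658$)
$\left(-27614 + 33113\right) \left(-25051 + N\right) = \left(-27614 + 33113\right) \left(-25051 - 38658\right) = 5499 \left(-63709\right) = -350335791$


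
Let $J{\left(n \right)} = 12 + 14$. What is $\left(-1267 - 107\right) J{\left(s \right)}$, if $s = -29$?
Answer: $-35724$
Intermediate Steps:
$J{\left(n \right)} = 26$
$\left(-1267 - 107\right) J{\left(s \right)} = \left(-1267 - 107\right) 26 = \left(-1374\right) 26 = -35724$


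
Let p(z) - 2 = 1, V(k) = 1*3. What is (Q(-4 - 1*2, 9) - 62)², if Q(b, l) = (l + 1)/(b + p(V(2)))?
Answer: 38416/9 ≈ 4268.4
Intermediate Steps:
V(k) = 3
p(z) = 3 (p(z) = 2 + 1 = 3)
Q(b, l) = (1 + l)/(3 + b) (Q(b, l) = (l + 1)/(b + 3) = (1 + l)/(3 + b))
(Q(-4 - 1*2, 9) - 62)² = ((1 + 9)/(3 + (-4 - 1*2)) - 62)² = (10/(3 + (-4 - 2)) - 62)² = (10/(3 - 6) - 62)² = (10/(-3) - 62)² = (-⅓*10 - 62)² = (-10/3 - 62)² = (-196/3)² = 38416/9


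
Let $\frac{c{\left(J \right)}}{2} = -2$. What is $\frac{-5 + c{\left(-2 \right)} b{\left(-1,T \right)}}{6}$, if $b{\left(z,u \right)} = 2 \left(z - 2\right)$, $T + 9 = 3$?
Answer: $\frac{19}{6} \approx 3.1667$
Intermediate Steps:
$T = -6$ ($T = -9 + 3 = -6$)
$b{\left(z,u \right)} = -4 + 2 z$ ($b{\left(z,u \right)} = 2 \left(-2 + z\right) = -4 + 2 z$)
$c{\left(J \right)} = -4$ ($c{\left(J \right)} = 2 \left(-2\right) = -4$)
$\frac{-5 + c{\left(-2 \right)} b{\left(-1,T \right)}}{6} = \frac{-5 - 4 \left(-4 + 2 \left(-1\right)\right)}{6} = \frac{-5 - 4 \left(-4 - 2\right)}{6} = \frac{-5 - -24}{6} = \frac{-5 + 24}{6} = \frac{1}{6} \cdot 19 = \frac{19}{6}$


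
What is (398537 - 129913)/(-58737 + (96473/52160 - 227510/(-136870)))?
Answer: -191774412846080/41930654800929 ≈ -4.5736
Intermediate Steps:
(398537 - 129913)/(-58737 + (96473/52160 - 227510/(-136870))) = 268624/(-58737 + (96473*(1/52160) - 227510*(-1/136870))) = 268624/(-58737 + (96473/52160 + 22751/13687)) = 268624/(-58737 + 2507118111/713913920) = 268624/(-41930654800929/713913920) = 268624*(-713913920/41930654800929) = -191774412846080/41930654800929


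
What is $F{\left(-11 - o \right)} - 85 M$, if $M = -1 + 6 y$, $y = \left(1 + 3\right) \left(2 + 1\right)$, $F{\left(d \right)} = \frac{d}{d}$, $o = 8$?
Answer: $-6034$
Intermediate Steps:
$F{\left(d \right)} = 1$
$y = 12$ ($y = 4 \cdot 3 = 12$)
$M = 71$ ($M = -1 + 6 \cdot 12 = -1 + 72 = 71$)
$F{\left(-11 - o \right)} - 85 M = 1 - 6035 = -6034$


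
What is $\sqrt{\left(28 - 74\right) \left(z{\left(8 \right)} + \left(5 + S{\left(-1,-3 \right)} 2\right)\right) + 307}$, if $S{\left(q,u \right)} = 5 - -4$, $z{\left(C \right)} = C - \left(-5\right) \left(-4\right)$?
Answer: $i \sqrt{199} \approx 14.107 i$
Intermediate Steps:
$z{\left(C \right)} = -20 + C$ ($z{\left(C \right)} = C - 20 = -20 + C$)
$S{\left(q,u \right)} = 9$ ($S{\left(q,u \right)} = 5 + 4 = 9$)
$\sqrt{\left(28 - 74\right) \left(z{\left(8 \right)} + \left(5 + S{\left(-1,-3 \right)} 2\right)\right) + 307} = \sqrt{\left(28 - 74\right) \left(\left(-20 + 8\right) + \left(5 + 9 \cdot 2\right)\right) + 307} = \sqrt{- 46 \left(-12 + \left(5 + 18\right)\right) + 307} = \sqrt{- 46 \left(-12 + 23\right) + 307} = \sqrt{\left(-46\right) 11 + 307} = \sqrt{-506 + 307} = \sqrt{-199} = i \sqrt{199}$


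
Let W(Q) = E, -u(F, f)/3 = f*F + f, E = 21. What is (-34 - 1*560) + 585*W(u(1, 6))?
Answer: 11691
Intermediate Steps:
u(F, f) = -3*f - 3*F*f (u(F, f) = -3*(f*F + f) = -3*(F*f + f) = -3*(f + F*f) = -3*f - 3*F*f)
W(Q) = 21
(-34 - 1*560) + 585*W(u(1, 6)) = (-34 - 1*560) + 585*21 = (-34 - 560) + 12285 = -594 + 12285 = 11691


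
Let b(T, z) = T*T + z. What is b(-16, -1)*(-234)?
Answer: -59670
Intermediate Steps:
b(T, z) = z + T**2 (b(T, z) = T**2 + z = z + T**2)
b(-16, -1)*(-234) = (-1 + (-16)**2)*(-234) = (-1 + 256)*(-234) = 255*(-234) = -59670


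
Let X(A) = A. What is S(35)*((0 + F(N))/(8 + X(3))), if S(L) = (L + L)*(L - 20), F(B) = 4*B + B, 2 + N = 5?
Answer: 15750/11 ≈ 1431.8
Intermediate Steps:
N = 3 (N = -2 + 5 = 3)
F(B) = 5*B
S(L) = 2*L*(-20 + L) (S(L) = (2*L)*(-20 + L) = 2*L*(-20 + L))
S(35)*((0 + F(N))/(8 + X(3))) = (2*35*(-20 + 35))*((0 + 5*3)/(8 + 3)) = (2*35*15)*((0 + 15)/11) = 1050*(15*(1/11)) = 1050*(15/11) = 15750/11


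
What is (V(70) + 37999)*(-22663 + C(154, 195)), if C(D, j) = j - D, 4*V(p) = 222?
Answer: -860868899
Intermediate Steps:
V(p) = 111/2 (V(p) = (¼)*222 = 111/2)
(V(70) + 37999)*(-22663 + C(154, 195)) = (111/2 + 37999)*(-22663 + (195 - 1*154)) = 76109*(-22663 + (195 - 154))/2 = 76109*(-22663 + 41)/2 = (76109/2)*(-22622) = -860868899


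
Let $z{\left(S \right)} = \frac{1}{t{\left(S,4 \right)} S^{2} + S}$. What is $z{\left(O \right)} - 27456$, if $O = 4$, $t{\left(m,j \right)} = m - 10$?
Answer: $- \frac{2525953}{92} \approx -27456.0$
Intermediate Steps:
$t{\left(m,j \right)} = -10 + m$
$z{\left(S \right)} = \frac{1}{S + S^{2} \left(-10 + S\right)}$ ($z{\left(S \right)} = \frac{1}{\left(-10 + S\right) S^{2} + S} = \frac{1}{S^{2} \left(-10 + S\right) + S} = \frac{1}{S + S^{2} \left(-10 + S\right)}$)
$z{\left(O \right)} - 27456 = \frac{1}{4 \left(1 + 4 \left(-10 + 4\right)\right)} - 27456 = \frac{1}{4 \left(1 + 4 \left(-6\right)\right)} - 27456 = \frac{1}{4 \left(1 - 24\right)} - 27456 = \frac{1}{4 \left(-23\right)} - 27456 = \frac{1}{4} \left(- \frac{1}{23}\right) - 27456 = - \frac{1}{92} - 27456 = - \frac{2525953}{92}$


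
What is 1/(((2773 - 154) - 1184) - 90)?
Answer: 1/1345 ≈ 0.00074349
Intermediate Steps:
1/(((2773 - 154) - 1184) - 90) = 1/((2619 - 1184) - 90) = 1/(1435 - 90) = 1/1345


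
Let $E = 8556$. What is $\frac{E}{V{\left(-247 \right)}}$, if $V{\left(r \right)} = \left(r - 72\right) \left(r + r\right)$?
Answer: $\frac{4278}{78793} \approx 0.054294$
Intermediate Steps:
$V{\left(r \right)} = 2 r \left(-72 + r\right)$ ($V{\left(r \right)} = \left(-72 + r\right) 2 r = 2 r \left(-72 + r\right)$)
$\frac{E}{V{\left(-247 \right)}} = \frac{8556}{2 \left(-247\right) \left(-72 - 247\right)} = \frac{8556}{2 \left(-247\right) \left(-319\right)} = \frac{8556}{157586} = 8556 \cdot \frac{1}{157586} = \frac{4278}{78793}$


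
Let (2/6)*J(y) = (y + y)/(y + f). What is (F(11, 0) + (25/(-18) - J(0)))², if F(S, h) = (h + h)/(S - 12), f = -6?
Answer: 625/324 ≈ 1.9290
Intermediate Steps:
F(S, h) = 2*h/(-12 + S) (F(S, h) = (2*h)/(-12 + S) = 2*h/(-12 + S))
J(y) = 6*y/(-6 + y) (J(y) = 3*((y + y)/(y - 6)) = 3*((2*y)/(-6 + y)) = 3*(2*y/(-6 + y)) = 6*y/(-6 + y))
(F(11, 0) + (25/(-18) - J(0)))² = (2*0/(-12 + 11) + (25/(-18) - 6*0/(-6 + 0)))² = (2*0/(-1) + (25*(-1/18) - 6*0/(-6)))² = (2*0*(-1) + (-25/18 - 6*0*(-1)/6))² = (0 + (-25/18 - 1*0))² = (0 + (-25/18 + 0))² = (0 - 25/18)² = (-25/18)² = 625/324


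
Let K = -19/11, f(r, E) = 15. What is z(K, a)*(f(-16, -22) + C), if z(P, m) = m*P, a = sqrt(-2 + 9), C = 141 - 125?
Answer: -589*sqrt(7)/11 ≈ -141.67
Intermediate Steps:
C = 16
a = sqrt(7) ≈ 2.6458
K = -19/11 (K = -19*1/11 = -19/11 ≈ -1.7273)
z(P, m) = P*m
z(K, a)*(f(-16, -22) + C) = (-19*sqrt(7)/11)*(15 + 16) = -19*sqrt(7)/11*31 = -589*sqrt(7)/11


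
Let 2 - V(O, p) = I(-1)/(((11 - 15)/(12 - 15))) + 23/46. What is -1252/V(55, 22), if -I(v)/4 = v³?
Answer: 2504/3 ≈ 834.67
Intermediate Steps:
I(v) = -4*v³
V(O, p) = -3/2 (V(O, p) = 2 - ((-4*(-1)³)/(((11 - 15)/(12 - 15))) + 23/46) = 2 - ((-4*(-1))/((-4/(-3))) + 23*(1/46)) = 2 - (4/((-4*(-⅓))) + ½) = 2 - (4/(4/3) + ½) = 2 - (4*(¾) + ½) = 2 - (3 + ½) = 2 - 1*7/2 = 2 - 7/2 = -3/2)
-1252/V(55, 22) = -1252/(-3/2) = -1252*(-⅔) = 2504/3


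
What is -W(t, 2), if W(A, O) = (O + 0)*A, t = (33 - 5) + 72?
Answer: -200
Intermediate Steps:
t = 100 (t = 28 + 72 = 100)
W(A, O) = A*O (W(A, O) = O*A = A*O)
-W(t, 2) = -100*2 = -1*200 = -200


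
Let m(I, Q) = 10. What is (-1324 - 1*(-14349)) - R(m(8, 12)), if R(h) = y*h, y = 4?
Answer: 12985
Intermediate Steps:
R(h) = 4*h
(-1324 - 1*(-14349)) - R(m(8, 12)) = (-1324 - 1*(-14349)) - 4*10 = (-1324 + 14349) - 1*40 = 13025 - 40 = 12985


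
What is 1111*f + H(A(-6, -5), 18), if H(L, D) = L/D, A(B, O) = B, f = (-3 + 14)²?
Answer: 403292/3 ≈ 1.3443e+5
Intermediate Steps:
f = 121 (f = 11² = 121)
1111*f + H(A(-6, -5), 18) = 1111*121 - 6/18 = 134431 - 6*1/18 = 134431 - ⅓ = 403292/3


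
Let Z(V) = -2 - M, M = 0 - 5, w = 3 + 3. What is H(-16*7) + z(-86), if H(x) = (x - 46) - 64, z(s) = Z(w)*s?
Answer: -480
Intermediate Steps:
w = 6
M = -5
Z(V) = 3 (Z(V) = -2 - 1*(-5) = -2 + 5 = 3)
z(s) = 3*s
H(x) = -110 + x (H(x) = (-46 + x) - 64 = -110 + x)
H(-16*7) + z(-86) = (-110 - 16*7) + 3*(-86) = (-110 - 112) - 258 = -222 - 258 = -480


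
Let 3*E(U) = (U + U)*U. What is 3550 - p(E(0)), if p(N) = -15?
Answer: 3565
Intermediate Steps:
E(U) = 2*U²/3 (E(U) = ((U + U)*U)/3 = ((2*U)*U)/3 = (2*U²)/3 = 2*U²/3)
3550 - p(E(0)) = 3550 - 1*(-15) = 3550 + 15 = 3565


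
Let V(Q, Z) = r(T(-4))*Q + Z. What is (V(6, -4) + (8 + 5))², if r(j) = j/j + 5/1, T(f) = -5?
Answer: 2025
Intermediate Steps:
r(j) = 6 (r(j) = 1 + 5*1 = 1 + 5 = 6)
V(Q, Z) = Z + 6*Q (V(Q, Z) = 6*Q + Z = Z + 6*Q)
(V(6, -4) + (8 + 5))² = ((-4 + 6*6) + (8 + 5))² = ((-4 + 36) + 13)² = (32 + 13)² = 45² = 2025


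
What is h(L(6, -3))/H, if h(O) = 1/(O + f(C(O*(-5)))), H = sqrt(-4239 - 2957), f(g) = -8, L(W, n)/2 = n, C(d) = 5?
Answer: I*sqrt(1799)/50372 ≈ 0.00084203*I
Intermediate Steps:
L(W, n) = 2*n
H = 2*I*sqrt(1799) (H = sqrt(-7196) = 2*I*sqrt(1799) ≈ 84.829*I)
h(O) = 1/(-8 + O) (h(O) = 1/(O - 8) = 1/(-8 + O))
h(L(6, -3))/H = 1/((-8 + 2*(-3))*((2*I*sqrt(1799)))) = (-I*sqrt(1799)/3598)/(-8 - 6) = (-I*sqrt(1799)/3598)/(-14) = -(-1)*I*sqrt(1799)/50372 = I*sqrt(1799)/50372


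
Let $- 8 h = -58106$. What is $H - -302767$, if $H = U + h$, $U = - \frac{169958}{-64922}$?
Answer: $\frac{40255907697}{129844} \approx 3.1003 \cdot 10^{5}$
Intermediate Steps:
$U = \frac{84979}{32461}$ ($U = \left(-169958\right) \left(- \frac{1}{64922}\right) = \frac{84979}{32461} \approx 2.6179$)
$h = \frac{29053}{4}$ ($h = \left(- \frac{1}{8}\right) \left(-58106\right) = \frac{29053}{4} \approx 7263.3$)
$H = \frac{943429349}{129844}$ ($H = \frac{84979}{32461} + \frac{29053}{4} = \frac{943429349}{129844} \approx 7265.9$)
$H - -302767 = \frac{943429349}{129844} - -302767 = \frac{943429349}{129844} + 302767 = \frac{40255907697}{129844}$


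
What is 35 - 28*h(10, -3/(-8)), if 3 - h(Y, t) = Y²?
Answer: 2751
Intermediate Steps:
h(Y, t) = 3 - Y²
35 - 28*h(10, -3/(-8)) = 35 - 28*(3 - 1*10²) = 35 - 28*(3 - 1*100) = 35 - 28*(3 - 100) = 35 - 28*(-97) = 35 + 2716 = 2751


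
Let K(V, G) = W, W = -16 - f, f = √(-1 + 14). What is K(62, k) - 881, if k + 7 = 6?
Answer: -897 - √13 ≈ -900.61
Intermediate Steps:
f = √13 ≈ 3.6056
k = -1 (k = -7 + 6 = -1)
W = -16 - √13 ≈ -19.606
K(V, G) = -16 - √13
K(62, k) - 881 = (-16 - √13) - 881 = -897 - √13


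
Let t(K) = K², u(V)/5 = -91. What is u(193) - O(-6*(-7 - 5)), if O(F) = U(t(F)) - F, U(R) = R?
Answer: -5567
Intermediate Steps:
u(V) = -455 (u(V) = 5*(-91) = -455)
O(F) = F² - F
u(193) - O(-6*(-7 - 5)) = -455 - (-6*(-7 - 5))*(-1 - 6*(-7 - 5)) = -455 - (-6*(-12))*(-1 - 6*(-12)) = -455 - 72*(-1 + 72) = -455 - 72*71 = -455 - 1*5112 = -455 - 5112 = -5567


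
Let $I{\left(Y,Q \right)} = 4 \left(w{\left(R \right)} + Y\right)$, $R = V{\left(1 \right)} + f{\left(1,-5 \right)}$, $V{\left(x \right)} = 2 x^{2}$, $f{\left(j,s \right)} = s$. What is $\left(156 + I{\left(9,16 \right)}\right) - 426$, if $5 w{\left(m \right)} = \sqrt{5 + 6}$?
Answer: $-234 + \frac{4 \sqrt{11}}{5} \approx -231.35$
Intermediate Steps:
$R = -3$ ($R = 2 \cdot 1^{2} - 5 = 2 \cdot 1 - 5 = 2 - 5 = -3$)
$w{\left(m \right)} = \frac{\sqrt{11}}{5}$ ($w{\left(m \right)} = \frac{\sqrt{5 + 6}}{5} = \frac{\sqrt{11}}{5}$)
$I{\left(Y,Q \right)} = 4 Y + \frac{4 \sqrt{11}}{5}$ ($I{\left(Y,Q \right)} = 4 \left(\frac{\sqrt{11}}{5} + Y\right) = 4 \left(Y + \frac{\sqrt{11}}{5}\right) = 4 Y + \frac{4 \sqrt{11}}{5}$)
$\left(156 + I{\left(9,16 \right)}\right) - 426 = \left(156 + \left(4 \cdot 9 + \frac{4 \sqrt{11}}{5}\right)\right) - 426 = \left(156 + \left(36 + \frac{4 \sqrt{11}}{5}\right)\right) - 426 = \left(192 + \frac{4 \sqrt{11}}{5}\right) - 426 = -234 + \frac{4 \sqrt{11}}{5}$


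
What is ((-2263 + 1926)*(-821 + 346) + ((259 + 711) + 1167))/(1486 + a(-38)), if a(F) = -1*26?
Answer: 40553/365 ≈ 111.10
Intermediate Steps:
a(F) = -26
((-2263 + 1926)*(-821 + 346) + ((259 + 711) + 1167))/(1486 + a(-38)) = ((-2263 + 1926)*(-821 + 346) + ((259 + 711) + 1167))/(1486 - 26) = (-337*(-475) + (970 + 1167))/1460 = (160075 + 2137)*(1/1460) = 162212*(1/1460) = 40553/365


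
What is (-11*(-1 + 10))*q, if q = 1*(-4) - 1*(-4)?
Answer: 0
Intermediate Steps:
q = 0 (q = -4 + 4 = 0)
(-11*(-1 + 10))*q = -11*(-1 + 10)*0 = -11*9*0 = -99*0 = 0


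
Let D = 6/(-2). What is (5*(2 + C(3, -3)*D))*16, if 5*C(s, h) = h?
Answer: 304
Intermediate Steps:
D = -3 (D = 6*(-1/2) = -3)
C(s, h) = h/5
(5*(2 + C(3, -3)*D))*16 = (5*(2 + ((1/5)*(-3))*(-3)))*16 = (5*(2 - 3/5*(-3)))*16 = (5*(2 + 9/5))*16 = (5*(19/5))*16 = 19*16 = 304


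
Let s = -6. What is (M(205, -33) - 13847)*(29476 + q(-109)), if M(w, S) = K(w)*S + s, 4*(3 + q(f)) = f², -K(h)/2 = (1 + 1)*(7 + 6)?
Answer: -1575054901/4 ≈ -3.9376e+8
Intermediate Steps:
K(h) = -52 (K(h) = -2*(1 + 1)*(7 + 6) = -4*13 = -2*26 = -52)
q(f) = -3 + f²/4
M(w, S) = -6 - 52*S (M(w, S) = -52*S - 6 = -6 - 52*S)
(M(205, -33) - 13847)*(29476 + q(-109)) = ((-6 - 52*(-33)) - 13847)*(29476 + (-3 + (¼)*(-109)²)) = ((-6 + 1716) - 13847)*(29476 + (-3 + (¼)*11881)) = (1710 - 13847)*(29476 + (-3 + 11881/4)) = -12137*(29476 + 11869/4) = -12137*129773/4 = -1575054901/4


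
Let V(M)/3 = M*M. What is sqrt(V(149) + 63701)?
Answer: 16*sqrt(509) ≈ 360.98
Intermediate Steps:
V(M) = 3*M**2 (V(M) = 3*(M*M) = 3*M**2)
sqrt(V(149) + 63701) = sqrt(3*149**2 + 63701) = sqrt(3*22201 + 63701) = sqrt(66603 + 63701) = sqrt(130304) = 16*sqrt(509)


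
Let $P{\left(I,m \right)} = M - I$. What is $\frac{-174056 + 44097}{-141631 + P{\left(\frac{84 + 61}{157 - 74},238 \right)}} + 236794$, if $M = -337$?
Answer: $\frac{2790270280863}{11783489} \approx 2.368 \cdot 10^{5}$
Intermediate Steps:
$P{\left(I,m \right)} = -337 - I$
$\frac{-174056 + 44097}{-141631 + P{\left(\frac{84 + 61}{157 - 74},238 \right)}} + 236794 = \frac{-174056 + 44097}{-141631 - \left(337 + \frac{84 + 61}{157 - 74}\right)} + 236794 = - \frac{129959}{-141631 - \left(337 + \frac{145}{83}\right)} + 236794 = - \frac{129959}{-141631 - \left(337 + 145 \cdot \frac{1}{83}\right)} + 236794 = - \frac{129959}{-141631 - \frac{28116}{83}} + 236794 = - \frac{129959}{- \frac{11783489}{83}} + 236794 = \left(-129959\right) \left(- \frac{83}{11783489}\right) + 236794 = \frac{10786597}{11783489} + 236794 = \frac{2790270280863}{11783489}$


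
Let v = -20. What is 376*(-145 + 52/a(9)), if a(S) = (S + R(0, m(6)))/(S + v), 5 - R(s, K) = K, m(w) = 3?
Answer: -74072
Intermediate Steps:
R(s, K) = 5 - K
a(S) = (2 + S)/(-20 + S) (a(S) = (S + (5 - 1*3))/(S - 20) = (S + (5 - 3))/(-20 + S) = (S + 2)/(-20 + S) = (2 + S)/(-20 + S))
376*(-145 + 52/a(9)) = 376*(-145 + 52/(((2 + 9)/(-20 + 9)))) = 376*(-145 + 52/((11/(-11)))) = 376*(-145 + 52/((-1/11*11))) = 376*(-145 + 52/(-1)) = 376*(-145 + 52*(-1)) = 376*(-145 - 52) = 376*(-197) = -74072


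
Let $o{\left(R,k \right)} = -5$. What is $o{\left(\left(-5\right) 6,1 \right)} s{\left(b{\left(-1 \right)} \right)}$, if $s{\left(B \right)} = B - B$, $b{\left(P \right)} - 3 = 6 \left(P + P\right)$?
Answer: $0$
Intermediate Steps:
$b{\left(P \right)} = 3 + 12 P$ ($b{\left(P \right)} = 3 + 6 \left(P + P\right) = 3 + 6 \cdot 2 P = 3 + 12 P$)
$s{\left(B \right)} = 0$
$o{\left(\left(-5\right) 6,1 \right)} s{\left(b{\left(-1 \right)} \right)} = \left(-5\right) 0 = 0$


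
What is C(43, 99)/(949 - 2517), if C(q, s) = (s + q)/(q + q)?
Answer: -71/67424 ≈ -0.0010530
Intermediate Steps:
C(q, s) = (q + s)/(2*q) (C(q, s) = (q + s)/((2*q)) = (q + s)*(1/(2*q)) = (q + s)/(2*q))
C(43, 99)/(949 - 2517) = ((½)*(43 + 99)/43)/(949 - 2517) = ((½)*(1/43)*142)/(-1568) = (71/43)*(-1/1568) = -71/67424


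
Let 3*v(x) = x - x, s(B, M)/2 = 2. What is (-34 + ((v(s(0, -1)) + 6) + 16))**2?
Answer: 144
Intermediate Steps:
s(B, M) = 4 (s(B, M) = 2*2 = 4)
v(x) = 0 (v(x) = (x - x)/3 = (1/3)*0 = 0)
(-34 + ((v(s(0, -1)) + 6) + 16))**2 = (-34 + ((0 + 6) + 16))**2 = (-34 + (6 + 16))**2 = (-34 + 22)**2 = (-12)**2 = 144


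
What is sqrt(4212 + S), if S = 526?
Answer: sqrt(4738) ≈ 68.833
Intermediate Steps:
sqrt(4212 + S) = sqrt(4212 + 526) = sqrt(4738)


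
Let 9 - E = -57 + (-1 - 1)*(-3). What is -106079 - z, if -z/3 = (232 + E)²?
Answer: 149713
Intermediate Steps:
E = 60 (E = 9 - (-57 + (-1 - 1)*(-3)) = 9 - (-57 - 2*(-3)) = 9 - (-57 + 6) = 9 - 1*(-51) = 9 + 51 = 60)
z = -255792 (z = -3*(232 + 60)² = -3*292² = -3*85264 = -255792)
-106079 - z = -106079 - 1*(-255792) = -106079 + 255792 = 149713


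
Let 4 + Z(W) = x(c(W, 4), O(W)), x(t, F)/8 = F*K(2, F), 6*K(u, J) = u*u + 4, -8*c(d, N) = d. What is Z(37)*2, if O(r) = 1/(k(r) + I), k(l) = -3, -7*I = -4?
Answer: -856/51 ≈ -16.784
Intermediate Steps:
I = 4/7 (I = -⅐*(-4) = 4/7 ≈ 0.57143)
c(d, N) = -d/8
O(r) = -7/17 (O(r) = 1/(-3 + 4/7) = 1/(-17/7) = -7/17)
K(u, J) = ⅔ + u²/6 (K(u, J) = (u*u + 4)/6 = (u² + 4)/6 = (4 + u²)/6 = ⅔ + u²/6)
x(t, F) = 32*F/3 (x(t, F) = 8*(F*(⅔ + (⅙)*2²)) = 8*(F*(⅔ + (⅙)*4)) = 8*(F*(⅔ + ⅔)) = 8*(F*(4/3)) = 8*(4*F/3) = 32*F/3)
Z(W) = -428/51 (Z(W) = -4 + (32/3)*(-7/17) = -4 - 224/51 = -428/51)
Z(37)*2 = -428/51*2 = -856/51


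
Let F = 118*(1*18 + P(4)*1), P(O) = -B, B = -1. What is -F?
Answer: -2242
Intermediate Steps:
P(O) = 1 (P(O) = -1*(-1) = 1)
F = 2242 (F = 118*(1*18 + 1*1) = 118*(18 + 1) = 118*19 = 2242)
-F = -1*2242 = -2242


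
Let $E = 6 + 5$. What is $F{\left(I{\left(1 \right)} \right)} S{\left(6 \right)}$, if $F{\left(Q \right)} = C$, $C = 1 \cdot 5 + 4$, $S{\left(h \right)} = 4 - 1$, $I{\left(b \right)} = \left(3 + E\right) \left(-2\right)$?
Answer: $27$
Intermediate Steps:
$E = 11$
$I{\left(b \right)} = -28$ ($I{\left(b \right)} = \left(3 + 11\right) \left(-2\right) = 14 \left(-2\right) = -28$)
$S{\left(h \right)} = 3$
$C = 9$ ($C = 5 + 4 = 9$)
$F{\left(Q \right)} = 9$
$F{\left(I{\left(1 \right)} \right)} S{\left(6 \right)} = 9 \cdot 3 = 27$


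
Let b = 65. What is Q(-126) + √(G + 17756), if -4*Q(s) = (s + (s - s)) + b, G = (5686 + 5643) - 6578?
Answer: 61/4 + √22507 ≈ 165.27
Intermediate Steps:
G = 4751 (G = 11329 - 6578 = 4751)
Q(s) = -65/4 - s/4 (Q(s) = -((s + (s - s)) + 65)/4 = -((s + 0) + 65)/4 = -(s + 65)/4 = -(65 + s)/4 = -65/4 - s/4)
Q(-126) + √(G + 17756) = (-65/4 - ¼*(-126)) + √(4751 + 17756) = (-65/4 + 63/2) + √22507 = 61/4 + √22507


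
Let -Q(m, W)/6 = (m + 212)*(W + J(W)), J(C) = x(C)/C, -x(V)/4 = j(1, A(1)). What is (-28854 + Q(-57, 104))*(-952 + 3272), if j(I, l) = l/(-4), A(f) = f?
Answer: -3787581540/13 ≈ -2.9135e+8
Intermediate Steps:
j(I, l) = -l/4 (j(I, l) = l*(-1/4) = -l/4)
x(V) = 1 (x(V) = -(-1) = -4*(-1/4) = 1)
J(C) = 1/C
Q(m, W) = -6*(212 + m)*(W + 1/W) (Q(m, W) = -6*(m + 212)*(W + 1/W) = -6*(212 + m)*(W + 1/W))
(-28854 + Q(-57, 104))*(-952 + 3272) = (-28854 + 6*(-212 - 1*(-57) + 104**2*(-212 - 1*(-57)))/104)*(-952 + 3272) = (-28854 + 6*(1/104)*(-212 + 57 + 10816*(-212 + 57)))*2320 = (-28854 + 6*(1/104)*(-212 + 57 + 10816*(-155)))*2320 = (-28854 + 6*(1/104)*(-212 + 57 - 1676480))*2320 = (-28854 + 6*(1/104)*(-1676635))*2320 = (-28854 - 5029905/52)*2320 = -6530313/52*2320 = -3787581540/13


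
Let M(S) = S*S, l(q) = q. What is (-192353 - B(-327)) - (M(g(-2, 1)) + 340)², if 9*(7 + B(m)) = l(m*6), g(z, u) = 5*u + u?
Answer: -333504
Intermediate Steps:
g(z, u) = 6*u
M(S) = S²
B(m) = -7 + 2*m/3 (B(m) = -7 + (m*6)/9 = -7 + (6*m)/9 = -7 + 2*m/3)
(-192353 - B(-327)) - (M(g(-2, 1)) + 340)² = (-192353 - (-7 + (⅔)*(-327))) - ((6*1)² + 340)² = (-192353 - (-7 - 218)) - (6² + 340)² = (-192353 - 1*(-225)) - (36 + 340)² = (-192353 + 225) - 1*376² = -192128 - 1*141376 = -192128 - 141376 = -333504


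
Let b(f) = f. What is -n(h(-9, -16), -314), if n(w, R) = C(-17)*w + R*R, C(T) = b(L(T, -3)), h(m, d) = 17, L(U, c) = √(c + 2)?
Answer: -98596 - 17*I ≈ -98596.0 - 17.0*I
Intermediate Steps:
L(U, c) = √(2 + c)
C(T) = I (C(T) = √(2 - 3) = √(-1) = I)
n(w, R) = R² + I*w (n(w, R) = I*w + R*R = I*w + R² = R² + I*w)
-n(h(-9, -16), -314) = -((-314)² + I*17) = -(98596 + 17*I) = -98596 - 17*I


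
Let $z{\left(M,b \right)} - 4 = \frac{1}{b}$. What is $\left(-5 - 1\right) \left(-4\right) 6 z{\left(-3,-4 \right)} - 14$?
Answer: $526$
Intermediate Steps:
$z{\left(M,b \right)} = 4 + \frac{1}{b}$
$\left(-5 - 1\right) \left(-4\right) 6 z{\left(-3,-4 \right)} - 14 = \left(-5 - 1\right) \left(-4\right) 6 \left(4 + \frac{1}{-4}\right) - 14 = \left(-6\right) \left(-4\right) 6 \left(4 - \frac{1}{4}\right) - 14 = 24 \cdot 6 \cdot \frac{15}{4} - 14 = 24 \cdot \frac{45}{2} - 14 = 540 - 14 = 526$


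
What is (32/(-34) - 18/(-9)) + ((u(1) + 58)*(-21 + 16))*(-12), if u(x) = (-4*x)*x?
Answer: 55098/17 ≈ 3241.1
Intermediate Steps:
u(x) = -4*x²
(32/(-34) - 18/(-9)) + ((u(1) + 58)*(-21 + 16))*(-12) = (32/(-34) - 18/(-9)) + ((-4*1² + 58)*(-21 + 16))*(-12) = (32*(-1/34) - 18*(-⅑)) + ((-4*1 + 58)*(-5))*(-12) = (-16/17 + 2) + ((-4 + 58)*(-5))*(-12) = 18/17 + (54*(-5))*(-12) = 18/17 - 270*(-12) = 18/17 + 3240 = 55098/17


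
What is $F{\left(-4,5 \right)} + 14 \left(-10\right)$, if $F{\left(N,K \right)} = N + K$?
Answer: $-139$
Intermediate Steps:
$F{\left(N,K \right)} = K + N$
$F{\left(-4,5 \right)} + 14 \left(-10\right) = \left(5 - 4\right) + 14 \left(-10\right) = 1 - 140 = -139$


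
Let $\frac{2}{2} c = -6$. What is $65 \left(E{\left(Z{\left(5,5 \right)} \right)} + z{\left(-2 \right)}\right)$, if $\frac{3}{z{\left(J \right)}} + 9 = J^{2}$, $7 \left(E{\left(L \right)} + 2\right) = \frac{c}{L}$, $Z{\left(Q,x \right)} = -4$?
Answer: $- \frac{2171}{14} \approx -155.07$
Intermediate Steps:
$c = -6$
$E{\left(L \right)} = -2 - \frac{6}{7 L}$ ($E{\left(L \right)} = -2 + \frac{\left(-6\right) \frac{1}{L}}{7} = -2 - \frac{6}{7 L}$)
$z{\left(J \right)} = \frac{3}{-9 + J^{2}}$
$65 \left(E{\left(Z{\left(5,5 \right)} \right)} + z{\left(-2 \right)}\right) = 65 \left(\left(-2 - \frac{6}{7 \left(-4\right)}\right) + \frac{3}{-9 + \left(-2\right)^{2}}\right) = 65 \left(\left(-2 - - \frac{3}{14}\right) + \frac{3}{-9 + 4}\right) = 65 \left(\left(-2 + \frac{3}{14}\right) + \frac{3}{-5}\right) = 65 \left(- \frac{25}{14} + 3 \left(- \frac{1}{5}\right)\right) = 65 \left(- \frac{25}{14} - \frac{3}{5}\right) = 65 \left(- \frac{167}{70}\right) = - \frac{2171}{14}$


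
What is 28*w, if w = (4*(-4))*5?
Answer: -2240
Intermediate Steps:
w = -80 (w = -16*5 = -80)
28*w = 28*(-80) = -2240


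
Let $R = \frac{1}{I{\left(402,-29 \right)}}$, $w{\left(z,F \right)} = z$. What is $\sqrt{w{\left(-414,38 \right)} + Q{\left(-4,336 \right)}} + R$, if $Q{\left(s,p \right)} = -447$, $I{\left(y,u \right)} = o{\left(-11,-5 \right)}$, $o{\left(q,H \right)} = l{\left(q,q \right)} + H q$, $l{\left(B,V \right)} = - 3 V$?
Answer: $\frac{1}{88} + i \sqrt{861} \approx 0.011364 + 29.343 i$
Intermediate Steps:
$o{\left(q,H \right)} = - 3 q + H q$
$I{\left(y,u \right)} = 88$ ($I{\left(y,u \right)} = - 11 \left(-3 - 5\right) = \left(-11\right) \left(-8\right) = 88$)
$R = \frac{1}{88} \approx 0.011364$
$\sqrt{w{\left(-414,38 \right)} + Q{\left(-4,336 \right)}} + R = \sqrt{-414 - 447} + \frac{1}{88} = \sqrt{-861} + \frac{1}{88} = i \sqrt{861} + \frac{1}{88} = \frac{1}{88} + i \sqrt{861}$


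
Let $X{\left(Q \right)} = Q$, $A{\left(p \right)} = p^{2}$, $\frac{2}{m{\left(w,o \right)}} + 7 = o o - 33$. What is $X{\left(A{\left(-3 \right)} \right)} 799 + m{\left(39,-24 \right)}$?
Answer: $\frac{1927189}{268} \approx 7191.0$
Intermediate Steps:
$m{\left(w,o \right)} = \frac{2}{-40 + o^{2}}$ ($m{\left(w,o \right)} = \frac{2}{-7 + \left(o o - 33\right)} = \frac{2}{-7 + \left(o^{2} - 33\right)} = \frac{2}{-7 + \left(-33 + o^{2}\right)} = \frac{2}{-40 + o^{2}}$)
$X{\left(A{\left(-3 \right)} \right)} 799 + m{\left(39,-24 \right)} = \left(-3\right)^{2} \cdot 799 + \frac{2}{-40 + \left(-24\right)^{2}} = 9 \cdot 799 + \frac{2}{-40 + 576} = 7191 + \frac{2}{536} = 7191 + 2 \cdot \frac{1}{536} = 7191 + \frac{1}{268} = \frac{1927189}{268}$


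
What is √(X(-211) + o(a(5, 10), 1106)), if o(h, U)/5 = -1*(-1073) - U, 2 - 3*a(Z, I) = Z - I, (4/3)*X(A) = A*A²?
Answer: I*√28182453/2 ≈ 2654.4*I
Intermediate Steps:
X(A) = 3*A³/4 (X(A) = 3*(A*A²)/4 = 3*A³/4)
a(Z, I) = ⅔ - Z/3 + I/3 (a(Z, I) = ⅔ - (Z - I)/3 = ⅔ + (-Z/3 + I/3) = ⅔ - Z/3 + I/3)
o(h, U) = 5365 - 5*U (o(h, U) = 5*(-1*(-1073) - U) = 5*(1073 - U) = 5365 - 5*U)
√(X(-211) + o(a(5, 10), 1106)) = √((¾)*(-211)³ + (5365 - 5*1106)) = √((¾)*(-9393931) + (5365 - 5530)) = √(-28181793/4 - 165) = √(-28182453/4) = I*√28182453/2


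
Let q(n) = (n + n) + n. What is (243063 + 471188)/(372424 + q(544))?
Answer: 714251/374056 ≈ 1.9095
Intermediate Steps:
q(n) = 3*n (q(n) = 2*n + n = 3*n)
(243063 + 471188)/(372424 + q(544)) = (243063 + 471188)/(372424 + 3*544) = 714251/(372424 + 1632) = 714251/374056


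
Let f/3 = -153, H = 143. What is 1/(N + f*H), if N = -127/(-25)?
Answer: -25/1640798 ≈ -1.5236e-5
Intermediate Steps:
f = -459 (f = 3*(-153) = -459)
N = 127/25 (N = -127*(-1/25) = 127/25 ≈ 5.0800)
1/(N + f*H) = 1/(127/25 - 459*143) = 1/(127/25 - 65637) = 1/(-1640798/25) = -25/1640798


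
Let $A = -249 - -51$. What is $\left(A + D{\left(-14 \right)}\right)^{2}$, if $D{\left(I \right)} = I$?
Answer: $44944$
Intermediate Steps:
$A = -198$ ($A = -249 + 51 = -198$)
$\left(A + D{\left(-14 \right)}\right)^{2} = \left(-198 - 14\right)^{2} = \left(-212\right)^{2} = 44944$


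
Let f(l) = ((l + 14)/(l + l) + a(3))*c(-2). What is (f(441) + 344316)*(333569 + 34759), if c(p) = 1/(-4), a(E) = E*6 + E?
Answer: 2663204090891/21 ≈ 1.2682e+11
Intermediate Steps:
a(E) = 7*E (a(E) = 6*E + E = 7*E)
c(p) = -¼
f(l) = -21/4 - (14 + l)/(8*l) (f(l) = ((l + 14)/(l + l) + 7*3)*(-¼) = ((14 + l)/((2*l)) + 21)*(-¼) = ((14 + l)*(1/(2*l)) + 21)*(-¼) = ((14 + l)/(2*l) + 21)*(-¼) = (21 + (14 + l)/(2*l))*(-¼) = -21/4 - (14 + l)/(8*l))
(f(441) + 344316)*(333569 + 34759) = ((⅛)*(-14 - 43*441)/441 + 344316)*(333569 + 34759) = ((⅛)*(1/441)*(-14 - 18963) + 344316)*368328 = ((⅛)*(1/441)*(-18977) + 344316)*368328 = (-2711/504 + 344316)*368328 = (173532553/504)*368328 = 2663204090891/21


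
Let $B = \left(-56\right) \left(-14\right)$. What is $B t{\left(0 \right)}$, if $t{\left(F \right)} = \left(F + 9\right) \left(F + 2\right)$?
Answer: $14112$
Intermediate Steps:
$B = 784$
$t{\left(F \right)} = \left(2 + F\right) \left(9 + F\right)$ ($t{\left(F \right)} = \left(9 + F\right) \left(2 + F\right) = \left(2 + F\right) \left(9 + F\right)$)
$B t{\left(0 \right)} = 784 \left(18 + 0^{2} + 11 \cdot 0\right) = 784 \left(18 + 0 + 0\right) = 784 \cdot 18 = 14112$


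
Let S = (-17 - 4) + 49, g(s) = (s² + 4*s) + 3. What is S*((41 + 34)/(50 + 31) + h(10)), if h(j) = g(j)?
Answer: 108808/27 ≈ 4029.9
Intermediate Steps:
g(s) = 3 + s² + 4*s
h(j) = 3 + j² + 4*j
S = 28 (S = -21 + 49 = 28)
S*((41 + 34)/(50 + 31) + h(10)) = 28*((41 + 34)/(50 + 31) + (3 + 10² + 4*10)) = 28*(75/81 + (3 + 100 + 40)) = 28*(75*(1/81) + 143) = 28*(25/27 + 143) = 28*(3886/27) = 108808/27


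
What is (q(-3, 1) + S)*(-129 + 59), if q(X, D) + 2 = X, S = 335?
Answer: -23100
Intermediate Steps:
q(X, D) = -2 + X
(q(-3, 1) + S)*(-129 + 59) = ((-2 - 3) + 335)*(-129 + 59) = (-5 + 335)*(-70) = 330*(-70) = -23100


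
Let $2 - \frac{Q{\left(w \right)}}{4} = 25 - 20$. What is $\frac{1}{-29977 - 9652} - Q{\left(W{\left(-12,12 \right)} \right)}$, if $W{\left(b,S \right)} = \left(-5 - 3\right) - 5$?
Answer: $\frac{475547}{39629} \approx 12.0$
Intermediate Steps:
$W{\left(b,S \right)} = -13$ ($W{\left(b,S \right)} = -8 - 5 = -13$)
$Q{\left(w \right)} = -12$ ($Q{\left(w \right)} = 8 - 4 \left(25 - 20\right) = 8 - 20 = -12$)
$\frac{1}{-29977 - 9652} - Q{\left(W{\left(-12,12 \right)} \right)} = \frac{1}{-29977 - 9652} - -12 = \frac{1}{-39629} + 12 = - \frac{1}{39629} + 12 = \frac{475547}{39629}$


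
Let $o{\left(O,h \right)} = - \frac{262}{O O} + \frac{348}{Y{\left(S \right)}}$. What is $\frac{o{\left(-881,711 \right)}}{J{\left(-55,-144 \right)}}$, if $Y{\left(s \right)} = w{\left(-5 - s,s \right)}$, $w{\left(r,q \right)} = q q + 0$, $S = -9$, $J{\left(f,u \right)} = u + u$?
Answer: $- \frac{45013801}{3017713968} \approx -0.014917$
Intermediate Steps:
$J{\left(f,u \right)} = 2 u$
$w{\left(r,q \right)} = q^{2}$ ($w{\left(r,q \right)} = q^{2} + 0 = q^{2}$)
$Y{\left(s \right)} = s^{2}$
$o{\left(O,h \right)} = \frac{116}{27} - \frac{262}{O^{2}}$ ($o{\left(O,h \right)} = - \frac{262}{O O} + \frac{348}{\left(-9\right)^{2}} = - \frac{262}{O^{2}} + \frac{348}{81} = - \frac{262}{O^{2}} + 348 \cdot \frac{1}{81} = - \frac{262}{O^{2}} + \frac{116}{27} = \frac{116}{27} - \frac{262}{O^{2}}$)
$\frac{o{\left(-881,711 \right)}}{J{\left(-55,-144 \right)}} = \frac{\frac{116}{27} - \frac{262}{776161}}{2 \left(-144\right)} = \frac{\frac{116}{27} - \frac{262}{776161}}{-288} = \left(\frac{116}{27} - \frac{262}{776161}\right) \left(- \frac{1}{288}\right) = \frac{90027602}{20956347} \left(- \frac{1}{288}\right) = - \frac{45013801}{3017713968}$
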